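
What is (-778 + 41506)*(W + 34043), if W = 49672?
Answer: 3409544520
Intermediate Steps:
(-778 + 41506)*(W + 34043) = (-778 + 41506)*(49672 + 34043) = 40728*83715 = 3409544520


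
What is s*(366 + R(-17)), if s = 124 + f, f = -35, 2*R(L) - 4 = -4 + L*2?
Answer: 31061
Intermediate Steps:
R(L) = L (R(L) = 2 + (-4 + L*2)/2 = 2 + (-4 + 2*L)/2 = 2 + (-2 + L) = L)
s = 89 (s = 124 - 35 = 89)
s*(366 + R(-17)) = 89*(366 - 17) = 89*349 = 31061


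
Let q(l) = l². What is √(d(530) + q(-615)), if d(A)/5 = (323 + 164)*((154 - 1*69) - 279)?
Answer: I*√94165 ≈ 306.86*I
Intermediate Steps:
d(A) = -472390 (d(A) = 5*((323 + 164)*((154 - 1*69) - 279)) = 5*(487*((154 - 69) - 279)) = 5*(487*(85 - 279)) = 5*(487*(-194)) = 5*(-94478) = -472390)
√(d(530) + q(-615)) = √(-472390 + (-615)²) = √(-472390 + 378225) = √(-94165) = I*√94165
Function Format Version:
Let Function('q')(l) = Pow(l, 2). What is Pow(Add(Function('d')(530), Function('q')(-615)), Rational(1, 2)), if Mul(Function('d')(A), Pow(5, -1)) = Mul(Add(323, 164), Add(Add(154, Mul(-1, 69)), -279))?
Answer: Mul(I, Pow(94165, Rational(1, 2))) ≈ Mul(306.86, I)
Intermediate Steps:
Function('d')(A) = -472390 (Function('d')(A) = Mul(5, Mul(Add(323, 164), Add(Add(154, Mul(-1, 69)), -279))) = Mul(5, Mul(487, Add(Add(154, -69), -279))) = Mul(5, Mul(487, Add(85, -279))) = Mul(5, Mul(487, -194)) = Mul(5, -94478) = -472390)
Pow(Add(Function('d')(530), Function('q')(-615)), Rational(1, 2)) = Pow(Add(-472390, Pow(-615, 2)), Rational(1, 2)) = Pow(Add(-472390, 378225), Rational(1, 2)) = Pow(-94165, Rational(1, 2)) = Mul(I, Pow(94165, Rational(1, 2)))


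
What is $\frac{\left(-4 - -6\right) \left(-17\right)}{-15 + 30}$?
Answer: $- \frac{34}{15} \approx -2.2667$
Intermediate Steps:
$\frac{\left(-4 - -6\right) \left(-17\right)}{-15 + 30} = \frac{\left(-4 + 6\right) \left(-17\right)}{15} = 2 \left(-17\right) \frac{1}{15} = \left(-34\right) \frac{1}{15} = - \frac{34}{15}$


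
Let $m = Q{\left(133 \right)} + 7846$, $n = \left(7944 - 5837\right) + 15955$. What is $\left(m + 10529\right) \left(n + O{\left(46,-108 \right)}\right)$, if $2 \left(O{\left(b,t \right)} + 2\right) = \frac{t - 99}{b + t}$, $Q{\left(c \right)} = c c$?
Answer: $\frac{20192657352}{31} \approx 6.5138 \cdot 10^{8}$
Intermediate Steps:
$Q{\left(c \right)} = c^{2}$
$n = 18062$ ($n = 2107 + 15955 = 18062$)
$O{\left(b,t \right)} = -2 + \frac{-99 + t}{2 \left(b + t\right)}$ ($O{\left(b,t \right)} = -2 + \frac{\left(t - 99\right) \frac{1}{b + t}}{2} = -2 + \frac{\left(-99 + t\right) \frac{1}{b + t}}{2} = -2 + \frac{\frac{1}{b + t} \left(-99 + t\right)}{2} = -2 + \frac{-99 + t}{2 \left(b + t\right)}$)
$m = 25535$ ($m = 133^{2} + 7846 = 17689 + 7846 = 25535$)
$\left(m + 10529\right) \left(n + O{\left(46,-108 \right)}\right) = \left(25535 + 10529\right) \left(18062 + \frac{-99 - 184 - -324}{2 \left(46 - 108\right)}\right) = 36064 \left(18062 + \frac{-99 - 184 + 324}{2 \left(-62\right)}\right) = 36064 \left(18062 + \frac{1}{2} \left(- \frac{1}{62}\right) 41\right) = 36064 \left(18062 - \frac{41}{124}\right) = 36064 \cdot \frac{2239647}{124} = \frac{20192657352}{31}$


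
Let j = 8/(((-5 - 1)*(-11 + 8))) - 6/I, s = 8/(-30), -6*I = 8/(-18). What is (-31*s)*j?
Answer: -17980/27 ≈ -665.93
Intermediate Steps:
I = 2/27 (I = -4/(3*(-18)) = -4*(-1)/(3*18) = -1/6*(-4/9) = 2/27 ≈ 0.074074)
s = -4/15 (s = 8*(-1/30) = -4/15 ≈ -0.26667)
j = -725/9 (j = 8/(((-5 - 1)*(-11 + 8))) - 6/2/27 = 8/((-6*(-3))) - 6*27/2 = 8/18 - 81 = 8*(1/18) - 81 = 4/9 - 81 = -725/9 ≈ -80.556)
(-31*s)*j = -31*(-4/15)*(-725/9) = (124/15)*(-725/9) = -17980/27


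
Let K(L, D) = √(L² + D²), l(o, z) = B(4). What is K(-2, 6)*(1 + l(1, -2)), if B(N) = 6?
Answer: 14*√10 ≈ 44.272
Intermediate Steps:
l(o, z) = 6
K(L, D) = √(D² + L²)
K(-2, 6)*(1 + l(1, -2)) = √(6² + (-2)²)*(1 + 6) = √(36 + 4)*7 = √40*7 = (2*√10)*7 = 14*√10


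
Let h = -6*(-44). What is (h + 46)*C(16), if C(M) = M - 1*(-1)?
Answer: 5270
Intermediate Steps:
h = 264
C(M) = 1 + M (C(M) = M + 1 = 1 + M)
(h + 46)*C(16) = (264 + 46)*(1 + 16) = 310*17 = 5270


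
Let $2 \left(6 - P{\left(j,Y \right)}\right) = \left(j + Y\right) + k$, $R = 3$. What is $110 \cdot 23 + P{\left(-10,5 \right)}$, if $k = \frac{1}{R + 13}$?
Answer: $\frac{81231}{32} \approx 2538.5$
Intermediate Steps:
$k = \frac{1}{16}$ ($k = \frac{1}{3 + 13} = \frac{1}{16} \approx 0.0625$)
$P{\left(j,Y \right)} = \frac{191}{32} - \frac{Y}{2} - \frac{j}{2}$ ($P{\left(j,Y \right)} = 6 - \frac{\left(j + Y\right) + \frac{1}{16}}{2} = 6 - \frac{\left(Y + j\right) + \frac{1}{16}}{2} = 6 - \frac{\frac{1}{16} + Y + j}{2} = 6 - \left(\frac{1}{32} + \frac{Y}{2} + \frac{j}{2}\right) = \frac{191}{32} - \frac{Y}{2} - \frac{j}{2}$)
$110 \cdot 23 + P{\left(-10,5 \right)} = 110 \cdot 23 - - \frac{271}{32} = 2530 + \left(\frac{191}{32} - \frac{5}{2} + 5\right) = 2530 + \frac{271}{32} = \frac{81231}{32}$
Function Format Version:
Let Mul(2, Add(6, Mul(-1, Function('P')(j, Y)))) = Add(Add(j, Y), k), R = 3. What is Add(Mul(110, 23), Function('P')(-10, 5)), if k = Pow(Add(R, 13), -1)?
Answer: Rational(81231, 32) ≈ 2538.5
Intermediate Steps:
k = Rational(1, 16) (k = Pow(Add(3, 13), -1) = Pow(16, -1) = Rational(1, 16) ≈ 0.062500)
Function('P')(j, Y) = Add(Rational(191, 32), Mul(Rational(-1, 2), Y), Mul(Rational(-1, 2), j)) (Function('P')(j, Y) = Add(6, Mul(Rational(-1, 2), Add(Add(j, Y), Rational(1, 16)))) = Add(6, Mul(Rational(-1, 2), Add(Add(Y, j), Rational(1, 16)))) = Add(6, Mul(Rational(-1, 2), Add(Rational(1, 16), Y, j))) = Add(6, Add(Rational(-1, 32), Mul(Rational(-1, 2), Y), Mul(Rational(-1, 2), j))) = Add(Rational(191, 32), Mul(Rational(-1, 2), Y), Mul(Rational(-1, 2), j)))
Add(Mul(110, 23), Function('P')(-10, 5)) = Add(Mul(110, 23), Add(Rational(191, 32), Mul(Rational(-1, 2), 5), Mul(Rational(-1, 2), -10))) = Add(2530, Add(Rational(191, 32), Rational(-5, 2), 5)) = Add(2530, Rational(271, 32)) = Rational(81231, 32)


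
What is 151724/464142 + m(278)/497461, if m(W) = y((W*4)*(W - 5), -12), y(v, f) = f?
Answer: 37735601530/115446271731 ≈ 0.32687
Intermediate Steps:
m(W) = -12
151724/464142 + m(278)/497461 = 151724/464142 - 12/497461 = 151724*(1/464142) - 12*1/497461 = 75862/232071 - 12/497461 = 37735601530/115446271731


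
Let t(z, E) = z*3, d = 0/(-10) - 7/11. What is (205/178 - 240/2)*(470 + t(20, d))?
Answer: -5606075/89 ≈ -62990.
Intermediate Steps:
d = -7/11 (d = 0*(-⅒) - 7*1/11 = 0 - 7/11 = -7/11 ≈ -0.63636)
t(z, E) = 3*z
(205/178 - 240/2)*(470 + t(20, d)) = (205/178 - 240/2)*(470 + 3*20) = (205*(1/178) - 240*½)*(470 + 60) = (205/178 - 120)*530 = -21155/178*530 = -5606075/89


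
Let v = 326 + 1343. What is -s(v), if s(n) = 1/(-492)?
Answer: 1/492 ≈ 0.0020325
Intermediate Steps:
v = 1669
s(n) = -1/492
-s(v) = -1*(-1/492) = 1/492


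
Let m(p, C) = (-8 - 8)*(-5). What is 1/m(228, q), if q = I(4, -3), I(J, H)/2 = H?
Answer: 1/80 ≈ 0.012500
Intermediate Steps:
I(J, H) = 2*H
q = -6 (q = 2*(-3) = -6)
m(p, C) = 80 (m(p, C) = -16*(-5) = 80)
1/m(228, q) = 1/80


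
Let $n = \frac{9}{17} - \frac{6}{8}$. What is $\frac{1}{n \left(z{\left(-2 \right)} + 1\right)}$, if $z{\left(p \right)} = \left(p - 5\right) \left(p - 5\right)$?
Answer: $- \frac{34}{375} \approx -0.090667$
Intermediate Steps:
$n = - \frac{15}{68}$ ($n = 9 \cdot \frac{1}{17} - \frac{3}{4} = \frac{9}{17} - \frac{3}{4} = - \frac{15}{68} \approx -0.22059$)
$z{\left(p \right)} = \left(-5 + p\right)^{2}$ ($z{\left(p \right)} = \left(-5 + p\right) \left(-5 + p\right) = \left(-5 + p\right)^{2}$)
$\frac{1}{n \left(z{\left(-2 \right)} + 1\right)} = \frac{1}{\left(- \frac{15}{68}\right) \left(\left(-5 - 2\right)^{2} + 1\right)} = \frac{1}{\left(- \frac{15}{68}\right) \left(\left(-7\right)^{2} + 1\right)} = \frac{1}{\left(- \frac{15}{68}\right) \left(49 + 1\right)} = \frac{1}{\left(- \frac{15}{68}\right) 50} = \frac{1}{- \frac{375}{34}} = - \frac{34}{375}$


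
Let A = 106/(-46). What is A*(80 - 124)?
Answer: 2332/23 ≈ 101.39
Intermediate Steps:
A = -53/23 (A = 106*(-1/46) = -53/23 ≈ -2.3043)
A*(80 - 124) = -53*(80 - 124)/23 = -53/23*(-44) = 2332/23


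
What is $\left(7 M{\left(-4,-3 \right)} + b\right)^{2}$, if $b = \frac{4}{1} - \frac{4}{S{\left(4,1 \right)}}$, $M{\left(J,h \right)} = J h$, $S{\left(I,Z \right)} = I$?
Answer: $7569$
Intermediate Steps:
$b = 3$ ($b = \frac{4}{1} - \frac{4}{4} = 4 \cdot 1 - 1 = 4 - 1 = 3$)
$\left(7 M{\left(-4,-3 \right)} + b\right)^{2} = \left(7 \left(\left(-4\right) \left(-3\right)\right) + 3\right)^{2} = \left(7 \cdot 12 + 3\right)^{2} = \left(84 + 3\right)^{2} = 87^{2} = 7569$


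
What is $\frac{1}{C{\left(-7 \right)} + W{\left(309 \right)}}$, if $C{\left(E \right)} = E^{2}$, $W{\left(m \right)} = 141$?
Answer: $\frac{1}{190} \approx 0.0052632$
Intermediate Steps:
$\frac{1}{C{\left(-7 \right)} + W{\left(309 \right)}} = \frac{1}{\left(-7\right)^{2} + 141} = \frac{1}{49 + 141} = \frac{1}{190}$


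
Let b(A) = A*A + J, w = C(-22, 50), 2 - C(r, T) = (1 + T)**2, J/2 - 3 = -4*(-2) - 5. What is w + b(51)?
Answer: 14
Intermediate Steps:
J = 12 (J = 6 + 2*(-4*(-2) - 5) = 6 + 2*(8 - 5) = 6 + 2*3 = 6 + 6 = 12)
C(r, T) = 2 - (1 + T)**2
w = -2599 (w = 2 - (1 + 50)**2 = 2 - 1*51**2 = 2 - 1*2601 = 2 - 2601 = -2599)
b(A) = 12 + A**2 (b(A) = A*A + 12 = A**2 + 12 = 12 + A**2)
w + b(51) = -2599 + (12 + 51**2) = -2599 + (12 + 2601) = -2599 + 2613 = 14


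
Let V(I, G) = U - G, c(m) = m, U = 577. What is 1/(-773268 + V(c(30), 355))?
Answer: -1/773046 ≈ -1.2936e-6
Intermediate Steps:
V(I, G) = 577 - G
1/(-773268 + V(c(30), 355)) = 1/(-773268 + (577 - 1*355)) = 1/(-773268 + (577 - 355)) = 1/(-773268 + 222) = 1/(-773046) = -1/773046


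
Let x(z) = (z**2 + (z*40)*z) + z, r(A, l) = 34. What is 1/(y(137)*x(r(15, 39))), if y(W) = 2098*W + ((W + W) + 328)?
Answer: 1/13661168040 ≈ 7.3200e-11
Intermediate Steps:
x(z) = z + 41*z**2 (x(z) = (z**2 + (40*z)*z) + z = (z**2 + 40*z**2) + z = 41*z**2 + z = z + 41*z**2)
y(W) = 328 + 2100*W (y(W) = 2098*W + (2*W + 328) = 2098*W + (328 + 2*W) = 328 + 2100*W)
1/(y(137)*x(r(15, 39))) = 1/((328 + 2100*137)*((34*(1 + 41*34)))) = 1/((328 + 287700)*((34*(1 + 1394)))) = 1/(288028*((34*1395))) = (1/288028)/47430 = (1/288028)*(1/47430) = 1/13661168040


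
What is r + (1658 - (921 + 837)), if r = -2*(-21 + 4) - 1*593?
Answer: -659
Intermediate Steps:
r = -559 (r = -2*(-17) - 593 = 34 - 593 = -559)
r + (1658 - (921 + 837)) = -559 + (1658 - (921 + 837)) = -559 + (1658 - 1*1758) = -559 + (1658 - 1758) = -559 - 100 = -659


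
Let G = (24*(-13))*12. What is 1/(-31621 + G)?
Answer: -1/35365 ≈ -2.8277e-5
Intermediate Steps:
G = -3744 (G = -312*12 = -3744)
1/(-31621 + G) = 1/(-31621 - 3744) = 1/(-35365) = -1/35365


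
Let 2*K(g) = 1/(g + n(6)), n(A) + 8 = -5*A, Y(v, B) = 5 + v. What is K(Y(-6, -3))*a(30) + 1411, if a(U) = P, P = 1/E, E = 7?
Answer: 770405/546 ≈ 1411.0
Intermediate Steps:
n(A) = -8 - 5*A
P = ⅐ (P = 1/7 = ⅐ ≈ 0.14286)
K(g) = 1/(2*(-38 + g)) (K(g) = 1/(2*(g + (-8 - 5*6))) = 1/(2*(g + (-8 - 30))) = 1/(2*(g - 38)) = 1/(2*(-38 + g)))
a(U) = ⅐
K(Y(-6, -3))*a(30) + 1411 = (1/(2*(-38 + (5 - 6))))*(⅐) + 1411 = (1/(2*(-38 - 1)))*(⅐) + 1411 = ((½)/(-39))*(⅐) + 1411 = ((½)*(-1/39))*(⅐) + 1411 = -1/78*⅐ + 1411 = -1/546 + 1411 = 770405/546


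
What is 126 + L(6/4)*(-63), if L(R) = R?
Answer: 63/2 ≈ 31.500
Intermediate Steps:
126 + L(6/4)*(-63) = 126 + (6/4)*(-63) = 126 + (6*(1/4))*(-63) = 126 + (3/2)*(-63) = 126 - 189/2 = 63/2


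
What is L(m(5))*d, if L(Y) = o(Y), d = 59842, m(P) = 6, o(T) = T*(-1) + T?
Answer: 0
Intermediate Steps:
o(T) = 0 (o(T) = -T + T = 0)
L(Y) = 0
L(m(5))*d = 0*59842 = 0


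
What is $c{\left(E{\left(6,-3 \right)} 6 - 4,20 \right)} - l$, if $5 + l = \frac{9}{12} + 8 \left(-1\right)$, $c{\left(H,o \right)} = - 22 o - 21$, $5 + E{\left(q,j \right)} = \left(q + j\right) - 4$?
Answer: $- \frac{1795}{4} \approx -448.75$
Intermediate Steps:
$E{\left(q,j \right)} = -9 + j + q$ ($E{\left(q,j \right)} = -5 - \left(4 - j - q\right) = -5 + \left(-4 + j + q\right) = -9 + j + q$)
$c{\left(H,o \right)} = -21 - 22 o$
$l = - \frac{49}{4}$ ($l = -5 + \left(\frac{9}{12} + 8 \left(-1\right)\right) = -5 + \left(9 \cdot \frac{1}{12} - 8\right) = -5 + \left(\frac{3}{4} - 8\right) = -5 - \frac{29}{4} = - \frac{49}{4} \approx -12.25$)
$c{\left(E{\left(6,-3 \right)} 6 - 4,20 \right)} - l = \left(-21 - 440\right) - - \frac{49}{4} = \left(-21 - 440\right) + \frac{49}{4} = -461 + \frac{49}{4} = - \frac{1795}{4}$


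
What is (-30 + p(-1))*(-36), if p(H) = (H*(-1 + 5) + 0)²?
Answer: 504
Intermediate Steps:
p(H) = 16*H² (p(H) = (H*4 + 0)² = (4*H + 0)² = (4*H)² = 16*H²)
(-30 + p(-1))*(-36) = (-30 + 16*(-1)²)*(-36) = (-30 + 16*1)*(-36) = (-30 + 16)*(-36) = -14*(-36) = 504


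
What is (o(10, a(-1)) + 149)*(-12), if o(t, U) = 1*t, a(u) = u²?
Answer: -1908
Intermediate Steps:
o(t, U) = t
(o(10, a(-1)) + 149)*(-12) = (10 + 149)*(-12) = 159*(-12) = -1908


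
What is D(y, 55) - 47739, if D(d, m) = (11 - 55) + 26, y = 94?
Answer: -47757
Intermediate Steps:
D(d, m) = -18 (D(d, m) = -44 + 26 = -18)
D(y, 55) - 47739 = -18 - 47739 = -47757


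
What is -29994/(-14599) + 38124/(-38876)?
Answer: 152368617/141887681 ≈ 1.0739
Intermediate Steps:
-29994/(-14599) + 38124/(-38876) = -29994*(-1/14599) + 38124*(-1/38876) = 29994/14599 - 9531/9719 = 152368617/141887681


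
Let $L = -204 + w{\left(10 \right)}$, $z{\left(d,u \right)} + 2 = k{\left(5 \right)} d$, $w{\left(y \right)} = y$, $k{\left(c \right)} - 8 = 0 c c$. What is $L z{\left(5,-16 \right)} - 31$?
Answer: $-7403$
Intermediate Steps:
$k{\left(c \right)} = 8$ ($k{\left(c \right)} = 8 + 0 c c = 8 + 0 c = 8 + 0 = 8$)
$z{\left(d,u \right)} = -2 + 8 d$
$L = -194$ ($L = -204 + 10 = -194$)
$L z{\left(5,-16 \right)} - 31 = - 194 \left(-2 + 8 \cdot 5\right) - 31 = - 194 \left(-2 + 40\right) - 31 = \left(-194\right) 38 - 31 = -7372 - 31 = -7403$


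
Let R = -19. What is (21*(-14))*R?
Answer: 5586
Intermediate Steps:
(21*(-14))*R = (21*(-14))*(-19) = -294*(-19) = 5586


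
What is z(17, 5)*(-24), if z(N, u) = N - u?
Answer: -288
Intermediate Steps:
z(17, 5)*(-24) = (17 - 1*5)*(-24) = (17 - 5)*(-24) = 12*(-24) = -288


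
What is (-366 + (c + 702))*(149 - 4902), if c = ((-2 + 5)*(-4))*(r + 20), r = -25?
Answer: -1882188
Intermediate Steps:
c = 60 (c = ((-2 + 5)*(-4))*(-25 + 20) = (3*(-4))*(-5) = -12*(-5) = 60)
(-366 + (c + 702))*(149 - 4902) = (-366 + (60 + 702))*(149 - 4902) = (-366 + 762)*(-4753) = 396*(-4753) = -1882188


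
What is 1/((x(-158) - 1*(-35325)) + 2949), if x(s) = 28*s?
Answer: 1/33850 ≈ 2.9542e-5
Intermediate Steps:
1/((x(-158) - 1*(-35325)) + 2949) = 1/((28*(-158) - 1*(-35325)) + 2949) = 1/((-4424 + 35325) + 2949) = 1/(30901 + 2949) = 1/33850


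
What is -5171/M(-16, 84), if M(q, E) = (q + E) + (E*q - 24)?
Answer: 5171/1300 ≈ 3.9777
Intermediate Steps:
M(q, E) = -24 + E + q + E*q (M(q, E) = (E + q) + (-24 + E*q) = -24 + E + q + E*q)
-5171/M(-16, 84) = -5171/(-24 + 84 - 16 + 84*(-16)) = -5171/(-24 + 84 - 16 - 1344) = -5171/(-1300) = -5171*(-1/1300) = 5171/1300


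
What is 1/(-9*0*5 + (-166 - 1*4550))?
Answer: -1/4716 ≈ -0.00021204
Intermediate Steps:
1/(-9*0*5 + (-166 - 1*4550)) = 1/(0*5 + (-166 - 4550)) = 1/(0 - 4716) = 1/(-4716) = -1/4716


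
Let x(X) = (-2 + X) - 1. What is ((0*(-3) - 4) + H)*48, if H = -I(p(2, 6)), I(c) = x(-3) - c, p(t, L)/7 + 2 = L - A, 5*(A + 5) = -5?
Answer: 3456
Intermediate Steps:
A = -6 (A = -5 + (⅕)*(-5) = -5 - 1 = -6)
p(t, L) = 28 + 7*L (p(t, L) = -14 + 7*(L - 1*(-6)) = -14 + 7*(L + 6) = -14 + 7*(6 + L) = -14 + (42 + 7*L) = 28 + 7*L)
x(X) = -3 + X
I(c) = -6 - c (I(c) = (-3 - 3) - c = -6 - c)
H = 76 (H = -(-6 - (28 + 7*6)) = -(-6 - (28 + 42)) = -(-6 - 1*70) = -(-6 - 70) = -1*(-76) = 76)
((0*(-3) - 4) + H)*48 = ((0*(-3) - 4) + 76)*48 = ((0 - 4) + 76)*48 = (-4 + 76)*48 = 72*48 = 3456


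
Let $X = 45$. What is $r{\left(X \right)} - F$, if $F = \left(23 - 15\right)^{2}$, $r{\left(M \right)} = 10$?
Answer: $-54$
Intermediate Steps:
$F = 64$ ($F = 8^{2} = 64$)
$r{\left(X \right)} - F = 10 - 64 = -54$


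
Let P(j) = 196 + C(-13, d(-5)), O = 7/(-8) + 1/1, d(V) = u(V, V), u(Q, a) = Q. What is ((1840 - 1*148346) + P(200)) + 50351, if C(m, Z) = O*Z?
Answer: -767677/8 ≈ -95960.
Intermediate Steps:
d(V) = V
O = 1/8 (O = 7*(-1/8) + 1*1 = -7/8 + 1 = 1/8 ≈ 0.12500)
C(m, Z) = Z/8
P(j) = 1563/8 (P(j) = 196 + (1/8)*(-5) = 196 - 5/8 = 1563/8)
((1840 - 1*148346) + P(200)) + 50351 = ((1840 - 1*148346) + 1563/8) + 50351 = ((1840 - 148346) + 1563/8) + 50351 = (-146506 + 1563/8) + 50351 = -1170485/8 + 50351 = -767677/8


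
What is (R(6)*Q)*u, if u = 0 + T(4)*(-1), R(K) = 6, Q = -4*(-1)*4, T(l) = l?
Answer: -384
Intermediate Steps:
Q = 16 (Q = 4*4 = 16)
u = -4 (u = 0 + 4*(-1) = 0 - 4 = -4)
(R(6)*Q)*u = (6*16)*(-4) = 96*(-4) = -384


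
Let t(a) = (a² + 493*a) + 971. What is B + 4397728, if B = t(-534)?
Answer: 4420593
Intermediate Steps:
t(a) = 971 + a² + 493*a
B = 22865 (B = 971 + (-534)² + 493*(-534) = 971 + 285156 - 263262 = 22865)
B + 4397728 = 22865 + 4397728 = 4420593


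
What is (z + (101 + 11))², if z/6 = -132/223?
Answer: 584865856/49729 ≈ 11761.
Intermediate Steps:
z = -792/223 (z = 6*(-132/223) = -792/223 ≈ -3.5516)
(z + (101 + 11))² = (-792/223 + (101 + 11))² = (-792/223 + 112)² = (24184/223)² = 584865856/49729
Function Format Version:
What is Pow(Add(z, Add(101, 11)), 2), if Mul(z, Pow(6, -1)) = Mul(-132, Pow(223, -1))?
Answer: Rational(584865856, 49729) ≈ 11761.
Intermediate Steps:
z = Rational(-792, 223) (z = Mul(6, Mul(-132, Pow(223, -1))) = Mul(6, Mul(-132, Rational(1, 223))) = Mul(6, Rational(-132, 223)) = Rational(-792, 223) ≈ -3.5516)
Pow(Add(z, Add(101, 11)), 2) = Pow(Add(Rational(-792, 223), Add(101, 11)), 2) = Pow(Add(Rational(-792, 223), 112), 2) = Pow(Rational(24184, 223), 2) = Rational(584865856, 49729)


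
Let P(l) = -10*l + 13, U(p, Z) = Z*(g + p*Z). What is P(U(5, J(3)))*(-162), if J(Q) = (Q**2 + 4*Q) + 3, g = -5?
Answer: 4469094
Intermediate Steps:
J(Q) = 3 + Q**2 + 4*Q
U(p, Z) = Z*(-5 + Z*p) (U(p, Z) = Z*(-5 + p*Z) = Z*(-5 + Z*p))
P(l) = 13 - 10*l
P(U(5, J(3)))*(-162) = (13 - 10*(3 + 3**2 + 4*3)*(-5 + (3 + 3**2 + 4*3)*5))*(-162) = (13 - 10*(3 + 9 + 12)*(-5 + (3 + 9 + 12)*5))*(-162) = (13 - 240*(-5 + 24*5))*(-162) = (13 - 240*(-5 + 120))*(-162) = (13 - 240*115)*(-162) = (13 - 10*2760)*(-162) = (13 - 27600)*(-162) = -27587*(-162) = 4469094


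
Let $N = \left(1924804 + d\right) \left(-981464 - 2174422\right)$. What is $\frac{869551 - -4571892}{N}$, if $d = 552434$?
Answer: $- \frac{5441443}{7817880722868} \approx -6.9603 \cdot 10^{-7}$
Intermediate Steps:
$N = -7817880722868$ ($N = \left(1924804 + 552434\right) \left(-981464 - 2174422\right) = 2477238 \left(-3155886\right) = -7817880722868$)
$\frac{869551 - -4571892}{N} = \frac{869551 - -4571892}{-7817880722868} = \left(869551 + 4571892\right) \left(- \frac{1}{7817880722868}\right) = 5441443 \left(- \frac{1}{7817880722868}\right) = - \frac{5441443}{7817880722868}$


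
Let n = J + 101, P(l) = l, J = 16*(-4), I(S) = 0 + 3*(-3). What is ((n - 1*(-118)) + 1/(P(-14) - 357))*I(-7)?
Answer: -517536/371 ≈ -1395.0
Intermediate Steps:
I(S) = -9 (I(S) = 0 - 9 = -9)
J = -64
n = 37 (n = -64 + 101 = 37)
((n - 1*(-118)) + 1/(P(-14) - 357))*I(-7) = ((37 - 1*(-118)) + 1/(-14 - 357))*(-9) = ((37 + 118) + 1/(-371))*(-9) = (155 - 1/371)*(-9) = (57504/371)*(-9) = -517536/371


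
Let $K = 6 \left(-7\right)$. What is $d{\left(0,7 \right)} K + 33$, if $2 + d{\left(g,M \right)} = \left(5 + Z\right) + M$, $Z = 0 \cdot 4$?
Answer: $-387$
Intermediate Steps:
$Z = 0$
$K = -42$
$d{\left(g,M \right)} = 3 + M$ ($d{\left(g,M \right)} = -2 + \left(\left(5 + 0\right) + M\right) = -2 + \left(5 + M\right) = 3 + M$)
$d{\left(0,7 \right)} K + 33 = \left(3 + 7\right) \left(-42\right) + 33 = 10 \left(-42\right) + 33 = -420 + 33 = -387$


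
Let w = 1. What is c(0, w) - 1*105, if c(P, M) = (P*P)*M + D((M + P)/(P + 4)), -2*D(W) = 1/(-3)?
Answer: -629/6 ≈ -104.83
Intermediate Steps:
D(W) = 1/6 (D(W) = -1/2/(-3) = -1/2*(-1/3) = 1/6)
c(P, M) = 1/6 + M*P**2 (c(P, M) = (P*P)*M + 1/6 = P**2*M + 1/6 = M*P**2 + 1/6 = 1/6 + M*P**2)
c(0, w) - 1*105 = (1/6 + 1*0**2) - 1*105 = (1/6 + 1*0) - 105 = (1/6 + 0) - 105 = 1/6 - 105 = -629/6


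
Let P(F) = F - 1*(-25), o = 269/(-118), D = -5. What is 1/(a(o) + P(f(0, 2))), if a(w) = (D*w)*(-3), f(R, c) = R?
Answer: -118/1085 ≈ -0.10876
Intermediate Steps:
o = -269/118 (o = 269*(-1/118) = -269/118 ≈ -2.2797)
a(w) = 15*w (a(w) = -5*w*(-3) = 15*w)
P(F) = 25 + F (P(F) = F + 25 = 25 + F)
1/(a(o) + P(f(0, 2))) = 1/(15*(-269/118) + (25 + 0)) = 1/(-4035/118 + 25) = 1/(-1085/118) = -118/1085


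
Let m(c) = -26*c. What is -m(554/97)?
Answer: 14404/97 ≈ 148.49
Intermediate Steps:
-m(554/97) = -(-26)*554/97 = -1*(-14404/97) = 14404/97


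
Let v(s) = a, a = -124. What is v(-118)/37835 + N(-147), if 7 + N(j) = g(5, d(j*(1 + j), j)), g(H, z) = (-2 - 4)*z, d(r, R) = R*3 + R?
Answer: 133216911/37835 ≈ 3521.0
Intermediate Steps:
d(r, R) = 4*R (d(r, R) = 3*R + R = 4*R)
g(H, z) = -6*z
N(j) = -7 - 24*j
v(s) = -124
v(-118)/37835 + N(-147) = -124/37835 + (-7 - 24*(-147)) = -124*1/37835 + (-7 + 3528) = -124/37835 + 3521 = 133216911/37835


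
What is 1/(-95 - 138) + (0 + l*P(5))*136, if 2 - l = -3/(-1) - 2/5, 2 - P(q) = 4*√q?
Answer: -190133/1165 + 1632*√5/5 ≈ 566.65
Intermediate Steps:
P(q) = 2 - 4*√q
l = -⅗ (l = 2 - (-3/(-1) - 2/5) = 2 - (-3*(-1) - 2*⅕) = 2 - (3 - ⅖) = 2 - 1*13/5 = 2 - 13/5 = -⅗ ≈ -0.60000)
1/(-95 - 138) + (0 + l*P(5))*136 = 1/(-95 - 138) + (0 - 3*(2 - 4*√5)/5)*136 = 1/(-233) + (0 + (-6/5 + 12*√5/5))*136 = -1/233 + (-6/5 + 12*√5/5)*136 = -1/233 + (-816/5 + 1632*√5/5) = -190133/1165 + 1632*√5/5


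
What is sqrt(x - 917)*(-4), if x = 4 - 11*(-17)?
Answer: -44*I*sqrt(6) ≈ -107.78*I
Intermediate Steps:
x = 191 (x = 4 + 187 = 191)
sqrt(x - 917)*(-4) = sqrt(191 - 917)*(-4) = sqrt(-726)*(-4) = (11*I*sqrt(6))*(-4) = -44*I*sqrt(6)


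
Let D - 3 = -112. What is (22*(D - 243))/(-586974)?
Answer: 3872/293487 ≈ 0.013193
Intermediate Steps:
D = -109 (D = 3 - 112 = -109)
(22*(D - 243))/(-586974) = (22*(-109 - 243))/(-586974) = (22*(-352))*(-1/586974) = -7744*(-1/586974) = 3872/293487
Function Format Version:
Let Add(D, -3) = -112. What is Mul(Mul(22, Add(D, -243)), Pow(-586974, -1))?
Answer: Rational(3872, 293487) ≈ 0.013193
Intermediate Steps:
D = -109 (D = Add(3, -112) = -109)
Mul(Mul(22, Add(D, -243)), Pow(-586974, -1)) = Mul(Mul(22, Add(-109, -243)), Pow(-586974, -1)) = Mul(Mul(22, -352), Rational(-1, 586974)) = Mul(-7744, Rational(-1, 586974)) = Rational(3872, 293487)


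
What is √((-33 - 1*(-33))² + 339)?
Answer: √339 ≈ 18.412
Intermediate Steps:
√((-33 - 1*(-33))² + 339) = √((-33 + 33)² + 339) = √(0² + 339) = √(0 + 339) = √339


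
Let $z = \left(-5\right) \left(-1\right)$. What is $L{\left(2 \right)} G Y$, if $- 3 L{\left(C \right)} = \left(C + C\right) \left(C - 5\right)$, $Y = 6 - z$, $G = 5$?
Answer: $20$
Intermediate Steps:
$z = 5$
$Y = 1$ ($Y = 6 - 5 = 1$)
$L{\left(C \right)} = - \frac{2 C \left(-5 + C\right)}{3}$ ($L{\left(C \right)} = - \frac{\left(C + C\right) \left(C - 5\right)}{3} = - \frac{2 C \left(-5 + C\right)}{3}$)
$L{\left(2 \right)} G Y = \frac{2}{3} \cdot 2 \left(5 - 2\right) 5 \cdot 1 = \frac{2}{3} \cdot 2 \cdot 3 \cdot 5 \cdot 1 = 4 \cdot 5 \cdot 1 = 20 \cdot 1 = 20$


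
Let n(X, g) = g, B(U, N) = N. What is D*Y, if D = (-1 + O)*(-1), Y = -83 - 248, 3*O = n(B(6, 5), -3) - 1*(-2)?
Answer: -1324/3 ≈ -441.33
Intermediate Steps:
O = -⅓ (O = (-3 - 1*(-2))/3 = (-3 + 2)/3 = (⅓)*(-1) = -⅓ ≈ -0.33333)
Y = -331
D = 4/3 (D = (-1 - ⅓)*(-1) = -4/3*(-1) = 4/3 ≈ 1.3333)
D*Y = (4/3)*(-331) = -1324/3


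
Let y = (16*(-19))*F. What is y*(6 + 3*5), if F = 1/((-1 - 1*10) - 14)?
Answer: 6384/25 ≈ 255.36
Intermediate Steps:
F = -1/25 (F = 1/((-1 - 10) - 14) = 1/(-11 - 14) = 1/(-25) = -1/25 ≈ -0.040000)
y = 304/25 (y = (16*(-19))*(-1/25) = -304*(-1/25) = 304/25 ≈ 12.160)
y*(6 + 3*5) = 304*(6 + 3*5)/25 = 304*(6 + 15)/25 = (304/25)*21 = 6384/25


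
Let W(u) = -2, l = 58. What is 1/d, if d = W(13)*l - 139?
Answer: -1/255 ≈ -0.0039216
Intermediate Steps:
d = -255 (d = -2*58 - 139 = -116 - 139 = -255)
1/d = 1/(-255) = -1/255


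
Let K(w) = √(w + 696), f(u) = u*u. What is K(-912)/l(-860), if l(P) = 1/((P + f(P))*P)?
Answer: -3811898400*I*√6 ≈ -9.3372e+9*I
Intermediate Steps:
f(u) = u²
K(w) = √(696 + w)
l(P) = 1/(P*(P + P²)) (l(P) = 1/((P + P²)*P) = 1/(P*(P + P²)))
K(-912)/l(-860) = √(696 - 912)/((1/((-860)²*(1 - 860)))) = √(-216)/(((1/739600)/(-859))) = (6*I*√6)/(((1/739600)*(-1/859))) = (6*I*√6)/(-1/635316400) = (6*I*√6)*(-635316400) = -3811898400*I*√6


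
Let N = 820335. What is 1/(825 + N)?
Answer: 1/821160 ≈ 1.2178e-6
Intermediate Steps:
1/(825 + N) = 1/(825 + 820335) = 1/821160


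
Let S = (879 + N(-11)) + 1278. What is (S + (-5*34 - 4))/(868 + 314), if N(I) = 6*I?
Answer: 639/394 ≈ 1.6218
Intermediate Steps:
S = 2091 (S = (879 + 6*(-11)) + 1278 = (879 - 66) + 1278 = 813 + 1278 = 2091)
(S + (-5*34 - 4))/(868 + 314) = (2091 + (-5*34 - 4))/(868 + 314) = (2091 + (-170 - 4))/1182 = (2091 - 174)*(1/1182) = 1917*(1/1182) = 639/394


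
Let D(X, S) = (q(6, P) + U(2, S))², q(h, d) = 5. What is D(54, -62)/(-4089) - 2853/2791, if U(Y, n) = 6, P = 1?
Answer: -12003628/11412399 ≈ -1.0518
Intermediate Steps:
D(X, S) = 121 (D(X, S) = (5 + 6)² = 11² = 121)
D(54, -62)/(-4089) - 2853/2791 = 121/(-4089) - 2853/2791 = 121*(-1/4089) - 2853*1/2791 = -121/4089 - 2853/2791 = -12003628/11412399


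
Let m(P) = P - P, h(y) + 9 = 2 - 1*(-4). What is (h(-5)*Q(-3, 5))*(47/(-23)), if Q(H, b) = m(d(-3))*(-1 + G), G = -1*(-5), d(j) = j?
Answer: 0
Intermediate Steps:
h(y) = -3 (h(y) = -9 + (2 - 1*(-4)) = -9 + (2 + 4) = -9 + 6 = -3)
G = 5
m(P) = 0
Q(H, b) = 0 (Q(H, b) = 0*(-1 + 5) = 0*4 = 0)
(h(-5)*Q(-3, 5))*(47/(-23)) = (-3*0)*(47/(-23)) = 0*(47*(-1/23)) = 0*(-47/23) = 0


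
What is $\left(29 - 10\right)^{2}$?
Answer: $361$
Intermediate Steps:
$\left(29 - 10\right)^{2} = 19^{2} = 361$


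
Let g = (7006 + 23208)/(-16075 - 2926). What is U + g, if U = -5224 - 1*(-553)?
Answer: -88783885/19001 ≈ -4672.6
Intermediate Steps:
U = -4671 (U = -5224 + 553 = -4671)
g = -30214/19001 (g = 30214/(-19001) = 30214*(-1/19001) = -30214/19001 ≈ -1.5901)
U + g = -4671 - 30214/19001 = -88783885/19001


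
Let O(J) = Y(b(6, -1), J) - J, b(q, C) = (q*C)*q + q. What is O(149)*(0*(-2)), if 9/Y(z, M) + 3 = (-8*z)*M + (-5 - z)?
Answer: 0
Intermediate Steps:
b(q, C) = q + C*q**2 (b(q, C) = (C*q)*q + q = C*q**2 + q = q + C*q**2)
Y(z, M) = 9/(-8 - z - 8*M*z) (Y(z, M) = 9/(-3 + ((-8*z)*M + (-5 - z))) = 9/(-3 + (-8*M*z + (-5 - z))) = 9/(-3 + (-5 - z - 8*M*z)) = 9/(-8 - z - 8*M*z))
O(J) = -J - 9/(-22 - 240*J) (O(J) = -9/(8 + 6*(1 - 1*6) + 8*J*(6*(1 - 1*6))) - J = -9/(8 + 6*(1 - 6) + 8*J*(6*(1 - 6))) - J = -9/(8 + 6*(-5) + 8*J*(6*(-5))) - J = -9/(8 - 30 + 8*J*(-30)) - J = -9/(8 - 30 - 240*J) - J = -9/(-22 - 240*J) - J = -J - 9/(-22 - 240*J))
O(149)*(0*(-2)) = (-1*149 + 9/(22 + 240*149))*(0*(-2)) = (-149 + 9/(22 + 35760))*0 = (-149 + 9/35782)*0 = -5331509/35782*0 = 0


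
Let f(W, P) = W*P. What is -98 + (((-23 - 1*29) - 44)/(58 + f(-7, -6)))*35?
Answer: -658/5 ≈ -131.60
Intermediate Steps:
f(W, P) = P*W
-98 + (((-23 - 1*29) - 44)/(58 + f(-7, -6)))*35 = -98 + (((-23 - 1*29) - 44)/(58 - 6*(-7)))*35 = -98 + (((-23 - 29) - 44)/(58 + 42))*35 = -98 + ((-52 - 44)/100)*35 = -98 - 96*1/100*35 = -98 - 24/25*35 = -98 - 168/5 = -658/5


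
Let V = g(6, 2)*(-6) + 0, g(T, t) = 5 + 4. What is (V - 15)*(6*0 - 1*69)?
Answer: 4761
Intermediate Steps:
g(T, t) = 9
V = -54 (V = 9*(-6) + 0 = -54 + 0 = -54)
(V - 15)*(6*0 - 1*69) = (-54 - 15)*(6*0 - 1*69) = -69*(0 - 69) = -69*(-69) = 4761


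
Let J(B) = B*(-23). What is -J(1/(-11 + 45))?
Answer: 23/34 ≈ 0.67647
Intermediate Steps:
J(B) = -23*B
-J(1/(-11 + 45)) = -(-23)/(-11 + 45) = -(-23)/34 = -1*(-23/34) = 23/34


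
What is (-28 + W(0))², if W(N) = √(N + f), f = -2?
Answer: (28 - I*√2)² ≈ 782.0 - 79.196*I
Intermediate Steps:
W(N) = √(-2 + N) (W(N) = √(N - 2) = √(-2 + N))
(-28 + W(0))² = (-28 + √(-2 + 0))² = (-28 + √(-2))² = (-28 + I*√2)²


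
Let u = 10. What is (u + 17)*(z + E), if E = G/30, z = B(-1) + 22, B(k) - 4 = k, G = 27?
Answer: 6993/10 ≈ 699.30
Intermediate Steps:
B(k) = 4 + k
z = 25 (z = (4 - 1) + 22 = 3 + 22 = 25)
E = 9/10 (E = 27/30 = 27*(1/30) = 9/10 ≈ 0.90000)
(u + 17)*(z + E) = (10 + 17)*(25 + 9/10) = 27*(259/10) = 6993/10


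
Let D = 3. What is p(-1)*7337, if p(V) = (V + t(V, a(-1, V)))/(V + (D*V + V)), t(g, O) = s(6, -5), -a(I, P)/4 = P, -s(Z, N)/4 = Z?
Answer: 36685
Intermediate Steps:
s(Z, N) = -4*Z
a(I, P) = -4*P
t(g, O) = -24 (t(g, O) = -4*6 = -24)
p(V) = (-24 + V)/(5*V) (p(V) = (V - 24)/(V + (3*V + V)) = (-24 + V)/(V + 4*V) = (-24 + V)/((5*V)) = (-24 + V)*(1/(5*V)) = (-24 + V)/(5*V))
p(-1)*7337 = ((1/5)*(-24 - 1)/(-1))*7337 = ((1/5)*(-1)*(-25))*7337 = 5*7337 = 36685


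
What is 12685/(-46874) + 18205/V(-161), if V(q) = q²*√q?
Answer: -12685/46874 - 18205*I*√161/4173281 ≈ -0.27062 - 0.055351*I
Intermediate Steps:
V(q) = q^(5/2)
12685/(-46874) + 18205/V(-161) = 12685/(-46874) + 18205/((-161)^(5/2)) = 12685*(-1/46874) + 18205/((25921*I*√161)) = -12685/46874 + 18205*(-I*√161/4173281) = -12685/46874 - 18205*I*√161/4173281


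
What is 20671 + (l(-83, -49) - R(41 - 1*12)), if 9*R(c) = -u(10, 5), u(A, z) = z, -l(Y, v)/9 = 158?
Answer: 173246/9 ≈ 19250.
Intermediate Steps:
l(Y, v) = -1422 (l(Y, v) = -9*158 = -1422)
R(c) = -5/9 (R(c) = (-1*5)/9 = (1/9)*(-5) = -5/9)
20671 + (l(-83, -49) - R(41 - 1*12)) = 20671 + (-1422 - 1*(-5/9)) = 20671 + (-1422 + 5/9) = 20671 - 12793/9 = 173246/9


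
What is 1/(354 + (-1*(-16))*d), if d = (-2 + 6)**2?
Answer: 1/610 ≈ 0.0016393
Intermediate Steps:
d = 16 (d = 4**2 = 16)
1/(354 + (-1*(-16))*d) = 1/(354 - 1*(-16)*16) = 1/(354 + 16*16) = 1/(354 + 256) = 1/610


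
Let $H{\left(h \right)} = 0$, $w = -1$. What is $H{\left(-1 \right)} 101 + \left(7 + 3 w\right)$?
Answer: $4$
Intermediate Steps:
$H{\left(-1 \right)} 101 + \left(7 + 3 w\right) = 0 \cdot 101 + \left(7 + 3 \left(-1\right)\right) = 0 + \left(7 - 3\right) = 0 + 4 = 4$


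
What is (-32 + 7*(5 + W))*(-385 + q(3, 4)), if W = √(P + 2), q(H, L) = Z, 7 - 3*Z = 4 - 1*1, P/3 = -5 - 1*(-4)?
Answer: -1151 - 8057*I/3 ≈ -1151.0 - 2685.7*I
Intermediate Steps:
P = -3 (P = 3*(-5 - 1*(-4)) = 3*(-5 + 4) = 3*(-1) = -3)
Z = 4/3 (Z = 7/3 - (4 - 1*1)/3 = 7/3 - (4 - 1)/3 = 7/3 - ⅓*3 = 7/3 - 1 = 4/3 ≈ 1.3333)
q(H, L) = 4/3
W = I (W = √(-3 + 2) = √(-1) = I ≈ 1.0*I)
(-32 + 7*(5 + W))*(-385 + q(3, 4)) = (-32 + 7*(5 + I))*(-385 + 4/3) = (-32 + (35 + 7*I))*(-1151/3) = (3 + 7*I)*(-1151/3) = -1151 - 8057*I/3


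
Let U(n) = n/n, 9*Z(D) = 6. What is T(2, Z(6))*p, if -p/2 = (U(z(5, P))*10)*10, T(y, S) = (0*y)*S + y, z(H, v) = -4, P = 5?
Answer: -400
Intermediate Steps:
Z(D) = ⅔ (Z(D) = (⅑)*6 = ⅔)
T(y, S) = y (T(y, S) = 0*S + y = 0 + y = y)
U(n) = 1
p = -200 (p = -2*1*10*10 = -20*10 = -2*100 = -200)
T(2, Z(6))*p = 2*(-200) = -400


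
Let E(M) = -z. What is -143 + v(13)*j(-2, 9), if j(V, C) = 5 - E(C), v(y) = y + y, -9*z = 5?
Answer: -247/9 ≈ -27.444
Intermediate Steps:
z = -5/9 (z = -⅑*5 = -5/9 ≈ -0.55556)
E(M) = 5/9 (E(M) = -1*(-5/9) = 5/9)
v(y) = 2*y
j(V, C) = 40/9 (j(V, C) = 5 - 1*5/9 = 5 - 5/9 = 40/9)
-143 + v(13)*j(-2, 9) = -143 + (2*13)*(40/9) = -143 + 26*(40/9) = -143 + 1040/9 = -247/9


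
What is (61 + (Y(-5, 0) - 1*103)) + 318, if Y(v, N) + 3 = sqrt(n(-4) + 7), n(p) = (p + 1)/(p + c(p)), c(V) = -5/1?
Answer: 273 + sqrt(66)/3 ≈ 275.71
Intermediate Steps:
c(V) = -5 (c(V) = -5*1 = -5)
n(p) = (1 + p)/(-5 + p) (n(p) = (p + 1)/(p - 5) = (1 + p)/(-5 + p))
Y(v, N) = -3 + sqrt(66)/3 (Y(v, N) = -3 + sqrt((1 - 4)/(-5 - 4) + 7) = -3 + sqrt(-3/(-9) + 7) = -3 + sqrt(-1/9*(-3) + 7) = -3 + sqrt(1/3 + 7) = -3 + sqrt(22/3) = -3 + sqrt(66)/3)
(61 + (Y(-5, 0) - 1*103)) + 318 = (61 + ((-3 + sqrt(66)/3) - 1*103)) + 318 = (61 + ((-3 + sqrt(66)/3) - 103)) + 318 = (61 + (-106 + sqrt(66)/3)) + 318 = (-45 + sqrt(66)/3) + 318 = 273 + sqrt(66)/3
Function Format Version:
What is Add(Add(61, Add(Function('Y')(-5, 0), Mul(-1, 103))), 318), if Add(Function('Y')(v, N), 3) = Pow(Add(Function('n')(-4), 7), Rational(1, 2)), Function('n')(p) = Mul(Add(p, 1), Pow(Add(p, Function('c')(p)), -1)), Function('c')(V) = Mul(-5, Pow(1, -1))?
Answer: Add(273, Mul(Rational(1, 3), Pow(66, Rational(1, 2)))) ≈ 275.71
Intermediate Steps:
Function('c')(V) = -5 (Function('c')(V) = Mul(-5, 1) = -5)
Function('n')(p) = Mul(Pow(Add(-5, p), -1), Add(1, p)) (Function('n')(p) = Mul(Add(p, 1), Pow(Add(p, -5), -1)) = Mul(Add(1, p), Pow(Add(-5, p), -1)) = Mul(Pow(Add(-5, p), -1), Add(1, p)))
Function('Y')(v, N) = Add(-3, Mul(Rational(1, 3), Pow(66, Rational(1, 2)))) (Function('Y')(v, N) = Add(-3, Pow(Add(Mul(Pow(Add(-5, -4), -1), Add(1, -4)), 7), Rational(1, 2))) = Add(-3, Pow(Add(Mul(Pow(-9, -1), -3), 7), Rational(1, 2))) = Add(-3, Pow(Add(Mul(Rational(-1, 9), -3), 7), Rational(1, 2))) = Add(-3, Pow(Add(Rational(1, 3), 7), Rational(1, 2))) = Add(-3, Pow(Rational(22, 3), Rational(1, 2))) = Add(-3, Mul(Rational(1, 3), Pow(66, Rational(1, 2)))))
Add(Add(61, Add(Function('Y')(-5, 0), Mul(-1, 103))), 318) = Add(Add(61, Add(Add(-3, Mul(Rational(1, 3), Pow(66, Rational(1, 2)))), Mul(-1, 103))), 318) = Add(Add(61, Add(Add(-3, Mul(Rational(1, 3), Pow(66, Rational(1, 2)))), -103)), 318) = Add(Add(61, Add(-106, Mul(Rational(1, 3), Pow(66, Rational(1, 2))))), 318) = Add(Add(-45, Mul(Rational(1, 3), Pow(66, Rational(1, 2)))), 318) = Add(273, Mul(Rational(1, 3), Pow(66, Rational(1, 2))))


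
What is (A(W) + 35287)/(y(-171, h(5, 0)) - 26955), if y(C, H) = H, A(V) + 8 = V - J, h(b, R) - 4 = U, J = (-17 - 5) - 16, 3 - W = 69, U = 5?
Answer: -35251/26946 ≈ -1.3082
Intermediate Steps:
W = -66 (W = 3 - 1*69 = 3 - 69 = -66)
J = -38 (J = -22 - 16 = -38)
h(b, R) = 9 (h(b, R) = 4 + 5 = 9)
A(V) = 30 + V (A(V) = -8 + (V - 1*(-38)) = -8 + (V + 38) = -8 + (38 + V) = 30 + V)
(A(W) + 35287)/(y(-171, h(5, 0)) - 26955) = ((30 - 66) + 35287)/(9 - 26955) = (-36 + 35287)/(-26946) = 35251*(-1/26946) = -35251/26946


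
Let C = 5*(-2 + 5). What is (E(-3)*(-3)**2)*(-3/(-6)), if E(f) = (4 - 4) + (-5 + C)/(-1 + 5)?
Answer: 45/4 ≈ 11.250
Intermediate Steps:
C = 15 (C = 5*3 = 15)
E(f) = 5/2 (E(f) = (4 - 4) + (-5 + 15)/(-1 + 5) = 0 + 10/4 = 0 + 10*(1/4) = 0 + 5/2 = 5/2)
(E(-3)*(-3)**2)*(-3/(-6)) = ((5/2)*(-3)**2)*(-3/(-6)) = ((5/2)*9)*(-3*(-1/6)) = (45/2)*(1/2) = 45/4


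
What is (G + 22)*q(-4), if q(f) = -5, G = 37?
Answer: -295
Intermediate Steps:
(G + 22)*q(-4) = (37 + 22)*(-5) = 59*(-5) = -295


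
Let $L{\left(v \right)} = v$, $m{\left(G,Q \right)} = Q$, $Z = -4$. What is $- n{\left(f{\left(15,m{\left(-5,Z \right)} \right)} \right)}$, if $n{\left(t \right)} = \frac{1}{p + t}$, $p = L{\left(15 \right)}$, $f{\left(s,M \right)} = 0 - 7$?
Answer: $- \frac{1}{8} \approx -0.125$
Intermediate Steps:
$f{\left(s,M \right)} = -7$
$p = 15$
$n{\left(t \right)} = \frac{1}{15 + t}$
$- n{\left(f{\left(15,m{\left(-5,Z \right)} \right)} \right)} = - \frac{1}{15 - 7} = - \frac{1}{8}$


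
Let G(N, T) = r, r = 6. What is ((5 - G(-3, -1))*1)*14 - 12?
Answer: -26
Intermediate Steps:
G(N, T) = 6
((5 - G(-3, -1))*1)*14 - 12 = ((5 - 1*6)*1)*14 - 12 = ((5 - 6)*1)*14 - 12 = -1*1*14 - 12 = -1*14 - 12 = -14 - 12 = -26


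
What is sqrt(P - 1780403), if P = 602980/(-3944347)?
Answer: I*sqrt(27699286597692706887)/3944347 ≈ 1334.3*I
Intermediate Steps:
P = -602980/3944347 (P = 602980*(-1/3944347) = -602980/3944347 ≈ -0.15287)
sqrt(P - 1780403) = sqrt(-602980/3944347 - 1780403) = sqrt(-7022527834821/3944347) = I*sqrt(27699286597692706887)/3944347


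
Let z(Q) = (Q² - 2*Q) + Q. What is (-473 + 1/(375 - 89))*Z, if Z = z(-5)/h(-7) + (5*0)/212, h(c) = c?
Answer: 2029155/1001 ≈ 2027.1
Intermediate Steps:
z(Q) = Q² - Q
Z = -30/7 (Z = -5*(-1 - 5)/(-7) + (5*0)/212 = -5*(-6)*(-⅐) + 0*(1/212) = 30*(-⅐) + 0 = -30/7 + 0 = -30/7 ≈ -4.2857)
(-473 + 1/(375 - 89))*Z = (-473 + 1/(375 - 89))*(-30/7) = (-473 + 1/286)*(-30/7) = -135277/286*(-30/7) = 2029155/1001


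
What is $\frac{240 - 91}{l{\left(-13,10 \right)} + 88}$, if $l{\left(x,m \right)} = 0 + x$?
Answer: $\frac{149}{75} \approx 1.9867$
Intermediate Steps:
$l{\left(x,m \right)} = x$
$\frac{240 - 91}{l{\left(-13,10 \right)} + 88} = \frac{240 - 91}{-13 + 88} = \frac{149}{75}$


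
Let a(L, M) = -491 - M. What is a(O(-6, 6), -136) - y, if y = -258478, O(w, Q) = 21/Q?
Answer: 258123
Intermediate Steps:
a(O(-6, 6), -136) - y = (-491 - 1*(-136)) - 1*(-258478) = (-491 + 136) + 258478 = -355 + 258478 = 258123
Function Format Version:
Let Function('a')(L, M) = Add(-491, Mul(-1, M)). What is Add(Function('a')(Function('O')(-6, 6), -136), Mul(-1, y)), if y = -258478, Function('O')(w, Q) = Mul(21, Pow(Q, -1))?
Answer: 258123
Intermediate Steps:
Add(Function('a')(Function('O')(-6, 6), -136), Mul(-1, y)) = Add(Add(-491, Mul(-1, -136)), Mul(-1, -258478)) = Add(Add(-491, 136), 258478) = Add(-355, 258478) = 258123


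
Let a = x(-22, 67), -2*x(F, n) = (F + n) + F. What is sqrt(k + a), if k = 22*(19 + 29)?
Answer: sqrt(4178)/2 ≈ 32.319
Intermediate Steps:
x(F, n) = -F - n/2 (x(F, n) = -((F + n) + F)/2 = -(n + 2*F)/2 = -F - n/2)
a = -23/2 (a = -1*(-22) - 1/2*67 = 22 - 67/2 = -23/2 ≈ -11.500)
k = 1056 (k = 22*48 = 1056)
sqrt(k + a) = sqrt(1056 - 23/2) = sqrt(2089/2) = sqrt(4178)/2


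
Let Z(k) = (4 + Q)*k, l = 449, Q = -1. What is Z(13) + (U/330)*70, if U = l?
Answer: 4430/33 ≈ 134.24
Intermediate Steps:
U = 449
Z(k) = 3*k (Z(k) = (4 - 1)*k = 3*k)
Z(13) + (U/330)*70 = 3*13 + (449/330)*70 = 39 + (449*(1/330))*70 = 39 + (449/330)*70 = 39 + 3143/33 = 4430/33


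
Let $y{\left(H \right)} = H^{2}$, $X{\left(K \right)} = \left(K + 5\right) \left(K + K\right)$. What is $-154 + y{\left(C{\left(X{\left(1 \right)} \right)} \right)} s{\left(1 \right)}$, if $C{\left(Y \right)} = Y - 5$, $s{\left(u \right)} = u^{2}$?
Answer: $-105$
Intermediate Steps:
$X{\left(K \right)} = 2 K \left(5 + K\right)$ ($X{\left(K \right)} = \left(5 + K\right) 2 K = 2 K \left(5 + K\right)$)
$C{\left(Y \right)} = -5 + Y$ ($C{\left(Y \right)} = Y - 5 = -5 + Y$)
$-154 + y{\left(C{\left(X{\left(1 \right)} \right)} \right)} s{\left(1 \right)} = -154 + \left(-5 + 2 \cdot 1 \left(5 + 1\right)\right)^{2} \cdot 1^{2} = -154 + \left(-5 + 2 \cdot 1 \cdot 6\right)^{2} \cdot 1 = -154 + \left(-5 + 12\right)^{2} \cdot 1 = -154 + 7^{2} \cdot 1 = -154 + 49 \cdot 1 = -154 + 49 = -105$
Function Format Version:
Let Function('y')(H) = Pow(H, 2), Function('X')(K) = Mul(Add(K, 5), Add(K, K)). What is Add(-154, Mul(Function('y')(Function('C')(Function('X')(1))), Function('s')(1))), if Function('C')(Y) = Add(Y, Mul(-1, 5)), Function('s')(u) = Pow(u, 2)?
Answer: -105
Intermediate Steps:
Function('X')(K) = Mul(2, K, Add(5, K)) (Function('X')(K) = Mul(Add(5, K), Mul(2, K)) = Mul(2, K, Add(5, K)))
Function('C')(Y) = Add(-5, Y) (Function('C')(Y) = Add(Y, -5) = Add(-5, Y))
Add(-154, Mul(Function('y')(Function('C')(Function('X')(1))), Function('s')(1))) = Add(-154, Mul(Pow(Add(-5, Mul(2, 1, Add(5, 1))), 2), Pow(1, 2))) = Add(-154, Mul(Pow(Add(-5, Mul(2, 1, 6)), 2), 1)) = Add(-154, Mul(Pow(Add(-5, 12), 2), 1)) = Add(-154, Mul(Pow(7, 2), 1)) = Add(-154, Mul(49, 1)) = Add(-154, 49) = -105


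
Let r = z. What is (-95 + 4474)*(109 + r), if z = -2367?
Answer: -9887782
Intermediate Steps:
r = -2367
(-95 + 4474)*(109 + r) = (-95 + 4474)*(109 - 2367) = 4379*(-2258) = -9887782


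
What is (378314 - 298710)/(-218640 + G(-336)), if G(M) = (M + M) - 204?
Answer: -19901/54879 ≈ -0.36263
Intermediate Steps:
G(M) = -204 + 2*M (G(M) = 2*M - 204 = -204 + 2*M)
(378314 - 298710)/(-218640 + G(-336)) = (378314 - 298710)/(-218640 + (-204 + 2*(-336))) = 79604/(-218640 + (-204 - 672)) = 79604/(-218640 - 876) = 79604/(-219516) = 79604*(-1/219516) = -19901/54879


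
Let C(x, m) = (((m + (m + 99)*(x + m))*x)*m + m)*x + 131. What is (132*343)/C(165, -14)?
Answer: -45276/4886726329 ≈ -9.2651e-6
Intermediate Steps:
C(x, m) = 131 + x*(m + m*x*(m + (99 + m)*(m + x))) (C(x, m) = (((m + (99 + m)*(m + x))*x)*m + m)*x + 131 = ((x*(m + (99 + m)*(m + x)))*m + m)*x + 131 = (m*x*(m + (99 + m)*(m + x)) + m)*x + 131 = (m + m*x*(m + (99 + m)*(m + x)))*x + 131 = x*(m + m*x*(m + (99 + m)*(m + x))) + 131 = 131 + x*(m + m*x*(m + (99 + m)*(m + x))))
(132*343)/C(165, -14) = (132*343)/(131 - 14*165 + (-14)**2*165**3 + (-14)**3*165**2 + 99*(-14)*165**3 + 100*(-14)**2*165**2) = 45276/(131 - 2310 + 196*4492125 - 2744*27225 + 99*(-14)*4492125 + 100*196*27225) = 45276/(131 - 2310 + 880456500 - 74705400 - 6226085250 + 533610000) = 45276/(-4886726329) = 45276*(-1/4886726329) = -45276/4886726329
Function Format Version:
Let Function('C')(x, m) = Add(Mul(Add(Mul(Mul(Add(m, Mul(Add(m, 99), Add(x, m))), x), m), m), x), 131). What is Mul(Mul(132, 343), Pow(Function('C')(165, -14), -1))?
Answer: Rational(-45276, 4886726329) ≈ -9.2651e-6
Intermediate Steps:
Function('C')(x, m) = Add(131, Mul(x, Add(m, Mul(m, x, Add(m, Mul(Add(99, m), Add(m, x))))))) (Function('C')(x, m) = Add(Mul(Add(Mul(Mul(Add(m, Mul(Add(99, m), Add(m, x))), x), m), m), x), 131) = Add(Mul(Add(Mul(Mul(x, Add(m, Mul(Add(99, m), Add(m, x)))), m), m), x), 131) = Add(Mul(Add(Mul(m, x, Add(m, Mul(Add(99, m), Add(m, x)))), m), x), 131) = Add(Mul(Add(m, Mul(m, x, Add(m, Mul(Add(99, m), Add(m, x))))), x), 131) = Add(Mul(x, Add(m, Mul(m, x, Add(m, Mul(Add(99, m), Add(m, x)))))), 131) = Add(131, Mul(x, Add(m, Mul(m, x, Add(m, Mul(Add(99, m), Add(m, x))))))))
Mul(Mul(132, 343), Pow(Function('C')(165, -14), -1)) = Mul(Mul(132, 343), Pow(Add(131, Mul(-14, 165), Mul(Pow(-14, 2), Pow(165, 3)), Mul(Pow(-14, 3), Pow(165, 2)), Mul(99, -14, Pow(165, 3)), Mul(100, Pow(-14, 2), Pow(165, 2))), -1)) = Mul(45276, Pow(Add(131, -2310, Mul(196, 4492125), Mul(-2744, 27225), Mul(99, -14, 4492125), Mul(100, 196, 27225)), -1)) = Mul(45276, Pow(Add(131, -2310, 880456500, -74705400, -6226085250, 533610000), -1)) = Mul(45276, Pow(-4886726329, -1)) = Mul(45276, Rational(-1, 4886726329)) = Rational(-45276, 4886726329)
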